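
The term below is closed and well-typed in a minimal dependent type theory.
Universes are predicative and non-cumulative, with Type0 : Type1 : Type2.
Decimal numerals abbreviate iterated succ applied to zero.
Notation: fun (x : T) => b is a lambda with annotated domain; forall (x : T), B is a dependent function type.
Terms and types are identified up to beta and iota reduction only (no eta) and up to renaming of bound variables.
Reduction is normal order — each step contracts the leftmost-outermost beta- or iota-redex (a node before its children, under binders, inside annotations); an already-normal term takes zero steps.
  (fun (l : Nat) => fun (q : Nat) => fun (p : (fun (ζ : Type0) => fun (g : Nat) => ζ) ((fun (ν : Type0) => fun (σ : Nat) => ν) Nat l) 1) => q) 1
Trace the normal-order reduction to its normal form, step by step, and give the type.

normal-order reduction:
  (fun (l : Nat) => fun (q : Nat) => fun (p : (fun (ζ : Type0) => fun (g : Nat) => ζ) ((fun (ν : Type0) => fun (σ : Nat) => ν) Nat l) 1) => q) 1
  ~> fun (l : Nat) => fun (q : (fun (p : Type0) => fun (ζ : Nat) => p) ((fun (g : Type0) => fun (ν : Nat) => g) Nat 1) 1) => l
  ~> fun (l : Nat) => fun (q : (fun (p : Nat) => (fun (ζ : Type0) => fun (g : Nat) => ζ) Nat 1) 1) => l
  ~> fun (l : Nat) => fun (q : (fun (p : Type0) => fun (ζ : Nat) => p) Nat 1) => l
  ~> fun (l : Nat) => fun (q : (fun (p : Nat) => Nat) 1) => l
  ~> fun (l : Nat) => fun (q : Nat) => l
type:
  forall (l : Nat), forall (q : Nat), Nat


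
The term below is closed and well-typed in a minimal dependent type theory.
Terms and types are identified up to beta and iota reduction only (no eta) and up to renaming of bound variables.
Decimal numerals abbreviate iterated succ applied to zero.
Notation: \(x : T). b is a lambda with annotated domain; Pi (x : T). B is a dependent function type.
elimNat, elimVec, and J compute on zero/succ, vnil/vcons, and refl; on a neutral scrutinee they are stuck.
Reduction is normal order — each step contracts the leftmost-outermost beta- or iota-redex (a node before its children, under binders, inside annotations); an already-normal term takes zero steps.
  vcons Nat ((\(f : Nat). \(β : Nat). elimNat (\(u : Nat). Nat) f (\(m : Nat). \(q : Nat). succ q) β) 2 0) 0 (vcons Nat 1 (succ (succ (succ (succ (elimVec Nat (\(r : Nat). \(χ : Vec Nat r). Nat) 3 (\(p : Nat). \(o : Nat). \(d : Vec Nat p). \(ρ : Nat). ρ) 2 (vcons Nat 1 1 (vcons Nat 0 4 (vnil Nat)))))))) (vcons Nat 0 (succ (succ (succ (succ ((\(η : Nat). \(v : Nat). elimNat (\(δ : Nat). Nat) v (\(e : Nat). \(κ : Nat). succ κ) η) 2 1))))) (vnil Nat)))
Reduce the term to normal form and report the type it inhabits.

normal form:
  vcons Nat 2 0 (vcons Nat 1 7 (vcons Nat 0 7 (vnil Nat)))
type:
  Vec Nat 3
observation: contracting a beta-redex first, the term normalizes in 23 steps.


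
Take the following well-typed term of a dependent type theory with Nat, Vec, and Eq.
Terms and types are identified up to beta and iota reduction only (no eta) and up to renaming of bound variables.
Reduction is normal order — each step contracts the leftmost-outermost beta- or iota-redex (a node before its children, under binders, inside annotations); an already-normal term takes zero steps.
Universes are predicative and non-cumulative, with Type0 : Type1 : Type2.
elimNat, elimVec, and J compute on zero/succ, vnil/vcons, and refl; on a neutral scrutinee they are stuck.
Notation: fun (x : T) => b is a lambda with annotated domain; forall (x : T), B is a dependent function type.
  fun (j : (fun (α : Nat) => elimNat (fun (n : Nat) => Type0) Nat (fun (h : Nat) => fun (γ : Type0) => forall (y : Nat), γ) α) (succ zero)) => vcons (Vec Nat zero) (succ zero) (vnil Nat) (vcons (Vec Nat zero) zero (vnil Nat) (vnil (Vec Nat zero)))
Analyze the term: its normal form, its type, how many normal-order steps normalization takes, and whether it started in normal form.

reduced normal form:
  fun (j : forall (α : Nat), Nat) => vcons (Vec Nat zero) (succ zero) (vnil Nat) (vcons (Vec Nat zero) zero (vnil Nat) (vnil (Vec Nat zero)))
inferred type:
  forall (j : forall (α : Nat), Nat), Vec (Vec Nat zero) (succ (succ zero))
reduction steps (normal order): 5
already normal: no
first contracted redex: a beta-redex


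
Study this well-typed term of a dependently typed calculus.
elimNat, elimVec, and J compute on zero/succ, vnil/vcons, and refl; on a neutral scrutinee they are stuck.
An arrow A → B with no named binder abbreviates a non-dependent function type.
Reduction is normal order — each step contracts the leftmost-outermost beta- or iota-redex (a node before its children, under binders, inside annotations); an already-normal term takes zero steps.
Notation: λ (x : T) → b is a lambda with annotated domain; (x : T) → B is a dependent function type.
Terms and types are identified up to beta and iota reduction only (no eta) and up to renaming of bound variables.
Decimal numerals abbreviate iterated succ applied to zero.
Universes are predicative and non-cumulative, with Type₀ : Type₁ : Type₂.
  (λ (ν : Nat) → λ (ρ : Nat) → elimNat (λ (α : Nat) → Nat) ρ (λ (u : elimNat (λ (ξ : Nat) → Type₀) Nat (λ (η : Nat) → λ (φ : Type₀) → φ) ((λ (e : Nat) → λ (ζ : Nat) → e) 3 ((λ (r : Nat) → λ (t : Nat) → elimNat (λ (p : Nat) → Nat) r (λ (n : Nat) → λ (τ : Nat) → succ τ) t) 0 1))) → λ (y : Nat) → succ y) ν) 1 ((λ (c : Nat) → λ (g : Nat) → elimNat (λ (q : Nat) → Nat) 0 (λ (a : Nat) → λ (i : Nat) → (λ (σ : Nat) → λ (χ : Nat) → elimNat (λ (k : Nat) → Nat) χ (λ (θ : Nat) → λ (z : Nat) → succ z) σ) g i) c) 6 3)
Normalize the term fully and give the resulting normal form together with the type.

normal form:
  19
type:
  Nat


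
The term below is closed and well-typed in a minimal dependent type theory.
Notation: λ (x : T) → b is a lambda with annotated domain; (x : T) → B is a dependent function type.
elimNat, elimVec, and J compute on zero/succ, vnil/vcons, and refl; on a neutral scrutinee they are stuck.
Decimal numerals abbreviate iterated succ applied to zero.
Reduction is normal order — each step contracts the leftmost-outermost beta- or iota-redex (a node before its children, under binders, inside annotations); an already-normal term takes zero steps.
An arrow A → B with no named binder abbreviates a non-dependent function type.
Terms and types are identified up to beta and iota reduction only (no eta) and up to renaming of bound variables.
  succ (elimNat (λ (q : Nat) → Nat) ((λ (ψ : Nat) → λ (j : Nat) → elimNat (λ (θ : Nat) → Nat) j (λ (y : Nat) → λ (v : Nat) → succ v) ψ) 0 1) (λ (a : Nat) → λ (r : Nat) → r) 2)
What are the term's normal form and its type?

reduced normal form:
  2
inferred type:
  Nat


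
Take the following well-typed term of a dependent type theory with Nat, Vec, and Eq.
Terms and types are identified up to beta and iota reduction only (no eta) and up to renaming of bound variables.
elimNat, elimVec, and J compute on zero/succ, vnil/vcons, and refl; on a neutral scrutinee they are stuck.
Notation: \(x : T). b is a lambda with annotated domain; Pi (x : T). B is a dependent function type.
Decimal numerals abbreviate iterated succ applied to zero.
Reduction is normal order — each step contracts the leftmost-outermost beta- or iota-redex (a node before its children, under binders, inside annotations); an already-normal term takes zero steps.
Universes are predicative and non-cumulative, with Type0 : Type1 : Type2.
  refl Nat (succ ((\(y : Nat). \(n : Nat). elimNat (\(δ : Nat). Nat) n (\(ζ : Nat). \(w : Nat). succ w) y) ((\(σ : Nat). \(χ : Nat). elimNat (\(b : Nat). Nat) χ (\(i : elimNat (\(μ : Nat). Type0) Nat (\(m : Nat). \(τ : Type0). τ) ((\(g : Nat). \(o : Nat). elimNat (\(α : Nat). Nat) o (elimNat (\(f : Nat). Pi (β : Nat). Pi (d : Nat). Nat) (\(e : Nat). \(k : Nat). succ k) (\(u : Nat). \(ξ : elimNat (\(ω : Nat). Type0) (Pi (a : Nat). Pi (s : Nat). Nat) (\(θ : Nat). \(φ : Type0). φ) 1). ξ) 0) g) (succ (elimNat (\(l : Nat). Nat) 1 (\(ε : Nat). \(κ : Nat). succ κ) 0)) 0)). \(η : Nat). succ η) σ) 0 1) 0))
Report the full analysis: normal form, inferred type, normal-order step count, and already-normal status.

resulting normal form:
  refl Nat 2
type:
  Eq Nat 2 2
steps to reach normal form (normal order): 9
term was already normal: no
first redex: a beta-redex


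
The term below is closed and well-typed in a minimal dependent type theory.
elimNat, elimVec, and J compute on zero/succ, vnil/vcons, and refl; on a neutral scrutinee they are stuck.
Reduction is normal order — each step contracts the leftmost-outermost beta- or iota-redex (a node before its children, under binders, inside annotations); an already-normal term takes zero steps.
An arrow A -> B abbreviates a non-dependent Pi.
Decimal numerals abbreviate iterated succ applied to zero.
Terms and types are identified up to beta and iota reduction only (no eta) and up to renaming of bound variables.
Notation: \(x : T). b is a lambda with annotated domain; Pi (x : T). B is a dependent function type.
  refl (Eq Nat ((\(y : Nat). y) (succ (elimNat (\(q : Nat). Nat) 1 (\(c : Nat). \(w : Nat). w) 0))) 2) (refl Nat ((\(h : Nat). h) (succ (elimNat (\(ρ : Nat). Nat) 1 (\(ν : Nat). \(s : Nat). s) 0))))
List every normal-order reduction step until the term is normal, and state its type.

reduction (normal order):
  refl (Eq Nat ((\(y : Nat). y) (succ (elimNat (\(q : Nat). Nat) 1 (\(c : Nat). \(w : Nat). w) 0))) 2) (refl Nat ((\(h : Nat). h) (succ (elimNat (\(ρ : Nat). Nat) 1 (\(ν : Nat). \(s : Nat). s) 0))))
  ~> refl (Eq Nat (succ (elimNat (\(y : Nat). Nat) 1 (\(q : Nat). \(c : Nat). c) 0)) 2) (refl Nat ((\(w : Nat). w) (succ (elimNat (\(h : Nat). Nat) 1 (\(ρ : Nat). \(ν : Nat). ν) 0))))
  ~> refl (Eq Nat 2 2) (refl Nat ((\(y : Nat). y) (succ (elimNat (\(q : Nat). Nat) 1 (\(c : Nat). \(w : Nat). w) 0))))
  ~> refl (Eq Nat 2 2) (refl Nat (succ (elimNat (\(y : Nat). Nat) 1 (\(q : Nat). \(c : Nat). c) 0)))
  ~> refl (Eq Nat 2 2) (refl Nat 2)
type:
  Eq (Eq Nat 2 2) (refl Nat 2) (refl Nat 2)


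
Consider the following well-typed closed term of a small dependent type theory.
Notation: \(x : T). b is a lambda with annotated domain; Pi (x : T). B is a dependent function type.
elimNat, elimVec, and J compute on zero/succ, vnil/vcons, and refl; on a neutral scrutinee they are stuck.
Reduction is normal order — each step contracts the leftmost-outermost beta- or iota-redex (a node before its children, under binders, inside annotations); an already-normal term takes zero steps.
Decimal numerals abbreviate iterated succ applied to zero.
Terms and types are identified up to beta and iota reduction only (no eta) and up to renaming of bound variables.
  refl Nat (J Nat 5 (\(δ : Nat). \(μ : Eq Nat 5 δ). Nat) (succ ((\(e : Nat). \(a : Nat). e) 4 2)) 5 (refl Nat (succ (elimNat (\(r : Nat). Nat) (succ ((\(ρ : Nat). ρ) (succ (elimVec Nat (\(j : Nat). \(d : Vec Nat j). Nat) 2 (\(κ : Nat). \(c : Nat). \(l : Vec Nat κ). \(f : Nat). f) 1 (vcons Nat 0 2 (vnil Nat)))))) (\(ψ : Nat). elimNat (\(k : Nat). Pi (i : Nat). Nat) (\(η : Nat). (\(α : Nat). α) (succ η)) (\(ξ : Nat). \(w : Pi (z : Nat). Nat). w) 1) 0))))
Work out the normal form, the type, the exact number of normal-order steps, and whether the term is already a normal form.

normal form:
  refl Nat 5
the term's type:
  Eq Nat 5 5
normal-order step count: 3
started in normal form: no
first contracted redex: a J iota-redex


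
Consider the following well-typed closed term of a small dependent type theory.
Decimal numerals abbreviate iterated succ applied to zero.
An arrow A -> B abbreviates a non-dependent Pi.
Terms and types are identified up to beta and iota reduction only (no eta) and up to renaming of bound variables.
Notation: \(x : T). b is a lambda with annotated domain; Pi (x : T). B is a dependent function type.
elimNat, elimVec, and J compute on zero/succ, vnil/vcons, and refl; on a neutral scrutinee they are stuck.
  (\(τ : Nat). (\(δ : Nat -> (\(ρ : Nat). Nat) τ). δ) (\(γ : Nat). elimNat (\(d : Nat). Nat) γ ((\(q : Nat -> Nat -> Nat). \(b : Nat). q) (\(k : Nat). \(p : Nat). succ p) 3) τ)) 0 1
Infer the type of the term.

type:
  Nat


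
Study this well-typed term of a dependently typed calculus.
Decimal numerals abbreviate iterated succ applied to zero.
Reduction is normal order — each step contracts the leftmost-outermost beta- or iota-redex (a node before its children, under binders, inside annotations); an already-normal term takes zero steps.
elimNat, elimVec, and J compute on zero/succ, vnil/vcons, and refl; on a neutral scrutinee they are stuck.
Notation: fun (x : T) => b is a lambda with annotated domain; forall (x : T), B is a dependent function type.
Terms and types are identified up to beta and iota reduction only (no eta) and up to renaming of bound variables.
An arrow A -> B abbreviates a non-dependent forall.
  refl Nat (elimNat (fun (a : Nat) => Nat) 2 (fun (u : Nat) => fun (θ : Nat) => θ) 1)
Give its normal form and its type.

resulting normal form:
  refl Nat 2
the term's type:
  Eq Nat 2 2
observation: the first redex contracted is an elimNat iota-redex; the normal form is reached in 4 normal-order steps.


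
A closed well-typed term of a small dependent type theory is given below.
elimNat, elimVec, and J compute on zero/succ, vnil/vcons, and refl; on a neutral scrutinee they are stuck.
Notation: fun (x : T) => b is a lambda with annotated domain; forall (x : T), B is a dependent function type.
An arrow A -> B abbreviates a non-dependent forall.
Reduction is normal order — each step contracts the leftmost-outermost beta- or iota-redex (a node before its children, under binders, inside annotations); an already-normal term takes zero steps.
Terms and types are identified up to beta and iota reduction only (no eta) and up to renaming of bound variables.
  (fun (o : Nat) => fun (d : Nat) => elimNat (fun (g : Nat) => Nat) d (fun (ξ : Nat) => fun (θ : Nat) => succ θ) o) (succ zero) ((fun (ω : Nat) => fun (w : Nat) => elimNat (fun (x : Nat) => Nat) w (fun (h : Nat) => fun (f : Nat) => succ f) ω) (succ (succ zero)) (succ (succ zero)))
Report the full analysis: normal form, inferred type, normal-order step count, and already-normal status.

resulting normal form:
  succ (succ (succ (succ (succ zero))))
the term's type:
  Nat
reduction steps (normal order): 15
started in normal form: no
first redex: a beta-redex


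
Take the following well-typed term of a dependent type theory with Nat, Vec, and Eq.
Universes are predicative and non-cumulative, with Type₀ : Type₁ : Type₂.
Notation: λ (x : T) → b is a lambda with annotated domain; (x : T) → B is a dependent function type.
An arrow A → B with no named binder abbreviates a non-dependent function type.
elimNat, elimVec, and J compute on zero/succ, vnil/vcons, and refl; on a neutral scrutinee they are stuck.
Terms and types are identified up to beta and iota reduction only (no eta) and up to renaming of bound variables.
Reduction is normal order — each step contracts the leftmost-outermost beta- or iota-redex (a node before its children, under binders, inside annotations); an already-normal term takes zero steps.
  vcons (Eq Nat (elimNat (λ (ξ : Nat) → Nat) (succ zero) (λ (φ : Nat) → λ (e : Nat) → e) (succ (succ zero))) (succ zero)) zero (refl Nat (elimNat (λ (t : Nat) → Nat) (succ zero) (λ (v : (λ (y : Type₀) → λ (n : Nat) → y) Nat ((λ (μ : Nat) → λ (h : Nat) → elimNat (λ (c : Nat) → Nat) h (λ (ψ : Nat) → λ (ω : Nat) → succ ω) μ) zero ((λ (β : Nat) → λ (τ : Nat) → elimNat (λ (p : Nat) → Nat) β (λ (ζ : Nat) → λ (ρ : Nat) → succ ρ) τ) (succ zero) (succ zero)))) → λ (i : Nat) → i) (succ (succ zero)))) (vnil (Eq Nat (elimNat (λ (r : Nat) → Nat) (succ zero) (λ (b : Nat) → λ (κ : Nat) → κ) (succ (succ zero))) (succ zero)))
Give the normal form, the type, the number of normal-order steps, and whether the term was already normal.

reduced normal form:
  vcons (Eq Nat (succ zero) (succ zero)) zero (refl Nat (succ zero)) (vnil (Eq Nat (succ zero) (succ zero)))
inferred type:
  Vec (Eq Nat (succ zero) (succ zero)) (succ zero)
normal-order step count: 21
started in normal form: no
first redex: an elimNat iota-redex


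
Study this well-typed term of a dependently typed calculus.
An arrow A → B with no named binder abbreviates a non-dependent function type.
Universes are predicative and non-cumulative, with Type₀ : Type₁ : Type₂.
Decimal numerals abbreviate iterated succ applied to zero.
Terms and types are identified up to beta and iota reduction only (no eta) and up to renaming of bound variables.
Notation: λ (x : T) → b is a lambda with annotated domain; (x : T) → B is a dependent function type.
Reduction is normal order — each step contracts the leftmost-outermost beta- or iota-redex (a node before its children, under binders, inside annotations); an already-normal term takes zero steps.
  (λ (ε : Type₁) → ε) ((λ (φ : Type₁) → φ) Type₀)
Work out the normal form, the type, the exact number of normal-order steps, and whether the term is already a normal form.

reduced normal form:
  Type₀
the term's type:
  Type₁
normal-order step count: 2
already normal: no
first contracted redex: a beta-redex


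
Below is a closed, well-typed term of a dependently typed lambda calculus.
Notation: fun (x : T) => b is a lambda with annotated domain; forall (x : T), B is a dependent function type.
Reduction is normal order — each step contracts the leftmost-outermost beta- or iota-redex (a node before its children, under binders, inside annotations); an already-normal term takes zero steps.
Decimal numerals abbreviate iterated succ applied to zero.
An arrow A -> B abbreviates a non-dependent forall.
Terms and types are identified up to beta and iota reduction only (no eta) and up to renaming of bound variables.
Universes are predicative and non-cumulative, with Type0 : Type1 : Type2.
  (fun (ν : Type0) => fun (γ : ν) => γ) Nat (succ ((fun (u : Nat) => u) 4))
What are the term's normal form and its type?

normal form:
  5
inferred type:
  Nat
observation: reduction starts at a beta-redex, and 3 normal-order steps reach the normal form.


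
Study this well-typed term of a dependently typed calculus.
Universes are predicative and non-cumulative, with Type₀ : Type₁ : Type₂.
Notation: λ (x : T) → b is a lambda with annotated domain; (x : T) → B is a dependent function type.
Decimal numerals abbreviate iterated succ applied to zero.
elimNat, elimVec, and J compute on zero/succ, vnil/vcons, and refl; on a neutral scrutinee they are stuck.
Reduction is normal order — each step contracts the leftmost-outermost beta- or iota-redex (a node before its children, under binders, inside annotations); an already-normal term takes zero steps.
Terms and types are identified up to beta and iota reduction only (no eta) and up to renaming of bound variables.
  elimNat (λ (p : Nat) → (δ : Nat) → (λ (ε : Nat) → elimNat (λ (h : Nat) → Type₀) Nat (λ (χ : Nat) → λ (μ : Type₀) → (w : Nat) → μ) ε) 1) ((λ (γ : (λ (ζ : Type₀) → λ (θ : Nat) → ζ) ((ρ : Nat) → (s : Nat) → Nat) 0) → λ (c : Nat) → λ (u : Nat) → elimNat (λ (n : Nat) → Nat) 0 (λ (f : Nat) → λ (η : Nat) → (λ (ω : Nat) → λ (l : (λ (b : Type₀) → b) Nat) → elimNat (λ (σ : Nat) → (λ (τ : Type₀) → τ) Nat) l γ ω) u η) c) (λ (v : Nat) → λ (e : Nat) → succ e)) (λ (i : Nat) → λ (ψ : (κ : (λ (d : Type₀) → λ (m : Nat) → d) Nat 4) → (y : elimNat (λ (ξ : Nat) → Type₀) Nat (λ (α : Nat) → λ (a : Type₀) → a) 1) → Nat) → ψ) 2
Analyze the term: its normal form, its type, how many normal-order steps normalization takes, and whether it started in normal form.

reduced normal form:
  λ (p : Nat) → λ (δ : Nat) → elimNat (λ (ε : Nat) → Nat) 0 (λ (h : Nat) → λ (χ : Nat) → elimNat (λ (μ : Nat) → Nat) χ (λ (w : Nat) → λ (γ : Nat) → succ γ) δ) p
type:
  (p : Nat) → (δ : Nat) → Nat
normal-order step count: 11
term was already normal: no
first contracted redex: an elimNat iota-redex


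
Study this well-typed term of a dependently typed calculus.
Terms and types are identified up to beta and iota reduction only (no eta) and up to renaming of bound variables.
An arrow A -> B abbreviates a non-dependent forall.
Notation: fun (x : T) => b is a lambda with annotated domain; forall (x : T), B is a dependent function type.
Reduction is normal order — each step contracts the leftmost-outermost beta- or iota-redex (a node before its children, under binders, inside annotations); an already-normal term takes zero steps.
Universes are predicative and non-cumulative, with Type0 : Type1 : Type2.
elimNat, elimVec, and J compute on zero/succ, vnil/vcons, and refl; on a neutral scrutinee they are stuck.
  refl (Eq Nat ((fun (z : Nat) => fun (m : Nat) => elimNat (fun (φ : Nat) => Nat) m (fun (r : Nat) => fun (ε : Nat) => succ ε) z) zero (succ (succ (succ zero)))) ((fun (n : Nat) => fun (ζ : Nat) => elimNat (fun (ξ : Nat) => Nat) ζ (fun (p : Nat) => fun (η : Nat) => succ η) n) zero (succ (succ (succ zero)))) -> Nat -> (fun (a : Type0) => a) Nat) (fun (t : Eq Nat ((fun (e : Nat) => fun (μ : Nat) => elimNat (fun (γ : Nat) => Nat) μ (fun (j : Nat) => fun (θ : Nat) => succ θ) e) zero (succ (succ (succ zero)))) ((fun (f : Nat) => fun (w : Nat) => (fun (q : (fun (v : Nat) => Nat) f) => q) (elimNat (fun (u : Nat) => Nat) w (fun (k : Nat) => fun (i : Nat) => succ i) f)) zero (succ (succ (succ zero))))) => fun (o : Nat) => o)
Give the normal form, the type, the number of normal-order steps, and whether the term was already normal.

reduced normal form:
  refl (Eq Nat (succ (succ (succ zero))) (succ (succ (succ zero))) -> Nat -> Nat) (fun (z : Eq Nat (succ (succ (succ zero))) (succ (succ (succ zero)))) => fun (m : Nat) => m)
type:
  Eq (Eq Nat (succ (succ (succ zero))) (succ (succ (succ zero))) -> Nat -> Nat) (fun (z : Eq Nat (succ (succ (succ zero))) (succ (succ (succ zero)))) => fun (m : Nat) => m) (fun (φ : Eq Nat (succ (succ (succ zero))) (succ (succ (succ zero)))) => fun (r : Nat) => r)
steps to reach normal form (normal order): 14
started in normal form: no
first redex: a beta-redex


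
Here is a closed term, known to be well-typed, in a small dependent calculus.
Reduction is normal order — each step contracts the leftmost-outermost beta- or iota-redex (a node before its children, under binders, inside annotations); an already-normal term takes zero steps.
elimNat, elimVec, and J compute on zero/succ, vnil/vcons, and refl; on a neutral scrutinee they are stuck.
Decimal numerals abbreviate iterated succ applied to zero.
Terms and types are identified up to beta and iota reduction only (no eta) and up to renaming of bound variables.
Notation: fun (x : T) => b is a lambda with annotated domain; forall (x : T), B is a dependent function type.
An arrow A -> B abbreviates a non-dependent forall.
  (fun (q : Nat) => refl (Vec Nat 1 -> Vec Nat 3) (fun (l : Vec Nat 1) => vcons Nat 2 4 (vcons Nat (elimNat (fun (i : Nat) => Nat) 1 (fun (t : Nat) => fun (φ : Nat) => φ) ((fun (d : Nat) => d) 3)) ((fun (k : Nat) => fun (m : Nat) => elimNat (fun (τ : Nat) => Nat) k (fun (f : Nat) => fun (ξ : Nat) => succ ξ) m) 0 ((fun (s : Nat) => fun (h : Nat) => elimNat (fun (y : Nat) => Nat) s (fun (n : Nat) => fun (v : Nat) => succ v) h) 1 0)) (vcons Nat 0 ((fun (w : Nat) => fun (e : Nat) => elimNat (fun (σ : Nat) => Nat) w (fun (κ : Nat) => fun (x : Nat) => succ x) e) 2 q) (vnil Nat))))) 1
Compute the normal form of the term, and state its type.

resulting normal form:
  refl (Vec Nat 1 -> Vec Nat 3) (fun (q : Vec Nat 1) => vcons Nat 2 4 (vcons Nat 1 1 (vcons Nat 0 3 (vnil Nat))))
inferred type:
  Eq (Vec Nat 1 -> Vec Nat 3) (fun (q : Vec Nat 1) => vcons Nat 2 4 (vcons Nat 1 1 (vcons Nat 0 3 (vnil Nat)))) (fun (l : Vec Nat 1) => vcons Nat 2 4 (vcons Nat 1 1 (vcons Nat 0 3 (vnil Nat))))


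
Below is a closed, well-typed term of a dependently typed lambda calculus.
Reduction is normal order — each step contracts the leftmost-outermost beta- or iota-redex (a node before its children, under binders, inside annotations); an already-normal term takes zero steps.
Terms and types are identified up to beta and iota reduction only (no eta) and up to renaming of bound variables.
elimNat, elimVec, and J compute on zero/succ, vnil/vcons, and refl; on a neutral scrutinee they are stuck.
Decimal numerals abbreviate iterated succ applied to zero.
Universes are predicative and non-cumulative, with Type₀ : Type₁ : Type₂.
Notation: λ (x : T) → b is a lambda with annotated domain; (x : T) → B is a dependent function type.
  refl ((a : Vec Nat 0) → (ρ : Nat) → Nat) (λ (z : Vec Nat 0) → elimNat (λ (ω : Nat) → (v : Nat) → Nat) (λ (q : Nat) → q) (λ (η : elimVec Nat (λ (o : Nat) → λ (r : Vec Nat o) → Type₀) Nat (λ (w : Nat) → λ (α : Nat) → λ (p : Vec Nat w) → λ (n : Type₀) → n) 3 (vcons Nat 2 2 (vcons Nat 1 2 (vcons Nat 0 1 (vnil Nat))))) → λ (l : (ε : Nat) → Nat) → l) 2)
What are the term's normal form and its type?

reduced normal form:
  refl ((a : Vec Nat 0) → (ρ : Nat) → Nat) (λ (z : Vec Nat 0) → λ (ω : Nat) → ω)
inferred type:
  Eq ((a : Vec Nat 0) → (ρ : Nat) → Nat) (λ (z : Vec Nat 0) → λ (ω : Nat) → ω) (λ (v : Vec Nat 0) → λ (q : Nat) → q)
observation: reduction starts at an elimNat iota-redex, and 7 normal-order steps reach the normal form.


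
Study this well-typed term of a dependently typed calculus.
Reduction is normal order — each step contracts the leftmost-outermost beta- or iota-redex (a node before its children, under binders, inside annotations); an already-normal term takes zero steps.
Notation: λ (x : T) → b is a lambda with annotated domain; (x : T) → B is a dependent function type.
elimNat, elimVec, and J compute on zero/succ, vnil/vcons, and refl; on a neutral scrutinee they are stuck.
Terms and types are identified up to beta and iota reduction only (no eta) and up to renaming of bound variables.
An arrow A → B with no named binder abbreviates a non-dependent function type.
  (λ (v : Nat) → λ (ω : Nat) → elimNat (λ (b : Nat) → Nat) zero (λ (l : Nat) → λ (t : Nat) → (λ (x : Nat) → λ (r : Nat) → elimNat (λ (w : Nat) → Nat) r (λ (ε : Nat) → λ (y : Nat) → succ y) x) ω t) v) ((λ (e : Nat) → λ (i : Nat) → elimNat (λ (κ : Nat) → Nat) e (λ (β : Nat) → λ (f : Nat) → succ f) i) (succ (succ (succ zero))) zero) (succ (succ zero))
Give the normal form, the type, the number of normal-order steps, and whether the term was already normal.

resulting normal form:
  succ (succ (succ (succ (succ (succ zero)))))
inferred type:
  Nat
normal-order step count: 24
started in normal form: no
first contracted redex: a beta-redex


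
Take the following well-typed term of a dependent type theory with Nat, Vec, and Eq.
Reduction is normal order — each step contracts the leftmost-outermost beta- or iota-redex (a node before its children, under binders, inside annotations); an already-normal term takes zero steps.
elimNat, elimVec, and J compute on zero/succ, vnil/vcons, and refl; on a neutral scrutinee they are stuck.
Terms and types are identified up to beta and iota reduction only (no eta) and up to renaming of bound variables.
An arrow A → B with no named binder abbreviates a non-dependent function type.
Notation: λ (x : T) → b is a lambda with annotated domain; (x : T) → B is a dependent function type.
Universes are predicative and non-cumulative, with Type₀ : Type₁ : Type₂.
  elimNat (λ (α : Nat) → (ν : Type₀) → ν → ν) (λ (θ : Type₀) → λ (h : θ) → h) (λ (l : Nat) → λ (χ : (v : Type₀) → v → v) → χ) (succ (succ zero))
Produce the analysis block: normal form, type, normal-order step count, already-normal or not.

resulting normal form:
  λ (α : Type₀) → λ (ν : α) → ν
inferred type:
  (α : Type₀) → α → α
normal-order step count: 7
term was already normal: no
first contracted redex: an elimNat iota-redex


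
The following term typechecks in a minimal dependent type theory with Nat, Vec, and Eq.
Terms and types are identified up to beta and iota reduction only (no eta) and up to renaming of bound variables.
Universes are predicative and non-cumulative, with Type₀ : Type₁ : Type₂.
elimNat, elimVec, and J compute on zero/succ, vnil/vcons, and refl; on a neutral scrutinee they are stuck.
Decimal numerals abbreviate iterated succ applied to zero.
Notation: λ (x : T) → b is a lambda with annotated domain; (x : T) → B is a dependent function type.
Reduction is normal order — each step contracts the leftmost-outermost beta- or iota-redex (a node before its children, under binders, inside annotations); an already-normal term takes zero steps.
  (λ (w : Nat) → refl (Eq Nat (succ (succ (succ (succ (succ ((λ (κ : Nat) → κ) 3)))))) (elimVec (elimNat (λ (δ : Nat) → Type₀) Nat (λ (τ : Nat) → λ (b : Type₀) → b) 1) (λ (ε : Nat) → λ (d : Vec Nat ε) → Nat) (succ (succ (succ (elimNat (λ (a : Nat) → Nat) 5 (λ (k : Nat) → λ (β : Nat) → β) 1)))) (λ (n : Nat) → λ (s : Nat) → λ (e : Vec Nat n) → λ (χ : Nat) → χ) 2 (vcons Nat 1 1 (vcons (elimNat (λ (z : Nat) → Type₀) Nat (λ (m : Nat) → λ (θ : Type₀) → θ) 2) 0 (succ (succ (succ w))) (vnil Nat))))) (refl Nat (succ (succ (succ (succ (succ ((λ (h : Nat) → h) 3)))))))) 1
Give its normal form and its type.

resulting normal form:
  refl (Eq Nat 8 8) (refl Nat 8)
inferred type:
  Eq (Eq Nat 8 8) (refl Nat 8) (refl Nat 8)


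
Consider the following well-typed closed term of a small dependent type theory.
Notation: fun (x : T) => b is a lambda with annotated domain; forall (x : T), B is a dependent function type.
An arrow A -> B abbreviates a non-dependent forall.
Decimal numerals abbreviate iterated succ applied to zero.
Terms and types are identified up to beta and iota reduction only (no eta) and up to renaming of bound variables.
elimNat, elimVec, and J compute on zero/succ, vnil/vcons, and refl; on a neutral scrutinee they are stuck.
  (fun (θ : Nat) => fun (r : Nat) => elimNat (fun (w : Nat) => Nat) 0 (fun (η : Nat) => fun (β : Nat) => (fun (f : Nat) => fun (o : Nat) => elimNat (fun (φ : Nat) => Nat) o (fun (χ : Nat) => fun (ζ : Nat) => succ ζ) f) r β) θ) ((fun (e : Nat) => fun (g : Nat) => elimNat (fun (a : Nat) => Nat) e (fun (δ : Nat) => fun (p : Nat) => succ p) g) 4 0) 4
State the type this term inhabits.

the term's type:
  Nat


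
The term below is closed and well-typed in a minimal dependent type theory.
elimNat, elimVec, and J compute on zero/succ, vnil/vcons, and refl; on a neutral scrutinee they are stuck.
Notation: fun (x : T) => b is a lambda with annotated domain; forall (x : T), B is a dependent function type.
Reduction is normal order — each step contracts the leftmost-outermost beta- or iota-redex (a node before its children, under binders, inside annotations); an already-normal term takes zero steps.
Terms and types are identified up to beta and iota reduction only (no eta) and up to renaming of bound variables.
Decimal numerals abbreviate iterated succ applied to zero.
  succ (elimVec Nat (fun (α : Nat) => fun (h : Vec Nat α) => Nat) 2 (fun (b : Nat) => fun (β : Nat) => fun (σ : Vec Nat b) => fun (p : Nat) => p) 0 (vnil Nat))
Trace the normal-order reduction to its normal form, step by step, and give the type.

normal-order reduction sequence:
  succ (elimVec Nat (fun (α : Nat) => fun (h : Vec Nat α) => Nat) 2 (fun (b : Nat) => fun (β : Nat) => fun (σ : Vec Nat b) => fun (p : Nat) => p) 0 (vnil Nat))
  ~> 3
the term's type:
  Nat


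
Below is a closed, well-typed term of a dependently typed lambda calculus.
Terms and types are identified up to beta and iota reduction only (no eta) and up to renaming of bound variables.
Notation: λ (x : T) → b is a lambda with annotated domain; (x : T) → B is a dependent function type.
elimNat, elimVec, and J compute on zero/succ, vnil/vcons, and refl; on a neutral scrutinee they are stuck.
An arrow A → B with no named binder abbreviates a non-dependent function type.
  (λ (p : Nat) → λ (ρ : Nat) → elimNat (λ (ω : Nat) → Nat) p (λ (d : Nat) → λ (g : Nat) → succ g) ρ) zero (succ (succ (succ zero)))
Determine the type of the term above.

type:
  Nat


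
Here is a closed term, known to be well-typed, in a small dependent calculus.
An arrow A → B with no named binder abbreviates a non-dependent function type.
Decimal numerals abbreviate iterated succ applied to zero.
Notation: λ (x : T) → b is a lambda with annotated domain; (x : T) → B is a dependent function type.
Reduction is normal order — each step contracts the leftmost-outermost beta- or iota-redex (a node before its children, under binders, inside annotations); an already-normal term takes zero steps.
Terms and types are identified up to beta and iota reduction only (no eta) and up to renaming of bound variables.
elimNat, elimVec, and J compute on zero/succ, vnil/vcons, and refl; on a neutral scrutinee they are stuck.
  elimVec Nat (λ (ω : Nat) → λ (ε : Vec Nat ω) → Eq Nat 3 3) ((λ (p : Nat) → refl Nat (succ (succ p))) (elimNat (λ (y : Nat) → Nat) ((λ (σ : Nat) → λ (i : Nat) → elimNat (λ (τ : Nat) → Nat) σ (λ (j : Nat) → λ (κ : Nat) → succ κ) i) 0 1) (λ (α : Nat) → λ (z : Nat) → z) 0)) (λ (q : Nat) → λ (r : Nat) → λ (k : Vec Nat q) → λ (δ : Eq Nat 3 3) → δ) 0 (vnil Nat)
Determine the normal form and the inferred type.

normal form:
  refl Nat 3
type:
  Eq Nat 3 3
observation: the leftmost-outermost redex is an elimVec iota-redex, and normalization takes 9 steps.


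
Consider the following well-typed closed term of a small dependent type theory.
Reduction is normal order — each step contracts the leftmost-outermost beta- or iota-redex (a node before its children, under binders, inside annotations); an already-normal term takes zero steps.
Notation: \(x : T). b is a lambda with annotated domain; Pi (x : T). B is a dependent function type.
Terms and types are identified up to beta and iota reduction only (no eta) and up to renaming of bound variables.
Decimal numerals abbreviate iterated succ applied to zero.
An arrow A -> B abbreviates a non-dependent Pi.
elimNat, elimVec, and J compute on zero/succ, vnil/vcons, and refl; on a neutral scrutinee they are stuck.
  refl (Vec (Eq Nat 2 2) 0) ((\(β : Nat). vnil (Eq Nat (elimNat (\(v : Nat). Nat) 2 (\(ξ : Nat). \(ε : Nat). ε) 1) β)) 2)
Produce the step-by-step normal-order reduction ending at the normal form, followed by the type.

normal-order reduction sequence:
  refl (Vec (Eq Nat 2 2) 0) ((\(β : Nat). vnil (Eq Nat (elimNat (\(v : Nat). Nat) 2 (\(ξ : Nat). \(ε : Nat). ε) 1) β)) 2)
  ~> refl (Vec (Eq Nat 2 2) 0) (vnil (Eq Nat (elimNat (\(β : Nat). Nat) 2 (\(v : Nat). \(ξ : Nat). ξ) 1) 2))
  ~> refl (Vec (Eq Nat 2 2) 0) (vnil (Eq Nat ((\(β : Nat). \(v : Nat). v) 0 (elimNat (\(ξ : Nat). Nat) 2 (\(ε : Nat). \(α : Nat). α) 0)) 2))
  ~> refl (Vec (Eq Nat 2 2) 0) (vnil (Eq Nat ((\(β : Nat). β) (elimNat (\(v : Nat). Nat) 2 (\(ξ : Nat). \(ε : Nat). ε) 0)) 2))
  ~> refl (Vec (Eq Nat 2 2) 0) (vnil (Eq Nat (elimNat (\(β : Nat). Nat) 2 (\(v : Nat). \(ξ : Nat). ξ) 0) 2))
  ~> refl (Vec (Eq Nat 2 2) 0) (vnil (Eq Nat 2 2))
inferred type:
  Eq (Vec (Eq Nat 2 2) 0) (vnil (Eq Nat 2 2)) (vnil (Eq Nat 2 2))


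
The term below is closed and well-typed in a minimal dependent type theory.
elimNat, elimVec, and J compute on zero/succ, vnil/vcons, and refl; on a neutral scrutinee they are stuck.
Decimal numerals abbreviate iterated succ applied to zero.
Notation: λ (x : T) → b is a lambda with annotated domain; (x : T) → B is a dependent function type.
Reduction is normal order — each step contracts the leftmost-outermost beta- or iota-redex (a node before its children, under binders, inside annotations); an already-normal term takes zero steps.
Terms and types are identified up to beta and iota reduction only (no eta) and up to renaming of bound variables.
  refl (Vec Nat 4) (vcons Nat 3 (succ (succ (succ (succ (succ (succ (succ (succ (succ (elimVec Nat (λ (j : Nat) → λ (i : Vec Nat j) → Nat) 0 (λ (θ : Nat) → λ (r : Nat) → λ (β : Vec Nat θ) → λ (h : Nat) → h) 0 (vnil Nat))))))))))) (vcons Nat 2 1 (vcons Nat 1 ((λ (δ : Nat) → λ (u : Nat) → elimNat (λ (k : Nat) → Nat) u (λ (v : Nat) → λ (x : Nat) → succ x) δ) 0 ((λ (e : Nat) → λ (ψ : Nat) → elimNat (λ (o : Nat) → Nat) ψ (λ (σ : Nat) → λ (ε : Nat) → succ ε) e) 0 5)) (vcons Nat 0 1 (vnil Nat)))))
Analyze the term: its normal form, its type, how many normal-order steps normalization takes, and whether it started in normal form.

resulting normal form:
  refl (Vec Nat 4) (vcons Nat 3 9 (vcons Nat 2 1 (vcons Nat 1 5 (vcons Nat 0 1 (vnil Nat)))))
type:
  Eq (Vec Nat 4) (vcons Nat 3 9 (vcons Nat 2 1 (vcons Nat 1 5 (vcons Nat 0 1 (vnil Nat))))) (vcons Nat 3 9 (vcons Nat 2 1 (vcons Nat 1 5 (vcons Nat 0 1 (vnil Nat)))))
reduction steps (normal order): 7
started in normal form: no
first redex: an elimVec iota-redex


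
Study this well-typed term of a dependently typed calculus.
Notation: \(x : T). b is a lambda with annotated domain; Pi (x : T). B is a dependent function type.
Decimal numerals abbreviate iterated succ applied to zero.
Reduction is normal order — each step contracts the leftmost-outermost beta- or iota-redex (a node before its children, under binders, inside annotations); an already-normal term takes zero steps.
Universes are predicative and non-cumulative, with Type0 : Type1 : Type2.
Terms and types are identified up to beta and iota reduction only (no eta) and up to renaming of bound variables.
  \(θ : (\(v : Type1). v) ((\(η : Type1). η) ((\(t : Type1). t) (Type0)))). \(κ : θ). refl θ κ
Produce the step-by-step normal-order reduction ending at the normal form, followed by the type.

normal-order reduction sequence:
  \(θ : (\(v : Type1). v) ((\(η : Type1). η) ((\(t : Type1). t) (Type0)))). \(κ : θ). refl θ κ
  ~> \(θ : (\(v : Type1). v) ((\(η : Type1). η) (Type0))). \(t : θ). refl θ t
  ~> \(θ : (\(v : Type1). v) (Type0)). \(η : θ). refl θ η
  ~> \(θ : Type0). \(v : θ). refl θ v
type:
  Pi (θ : Type0). Pi (v : θ). Eq θ v v


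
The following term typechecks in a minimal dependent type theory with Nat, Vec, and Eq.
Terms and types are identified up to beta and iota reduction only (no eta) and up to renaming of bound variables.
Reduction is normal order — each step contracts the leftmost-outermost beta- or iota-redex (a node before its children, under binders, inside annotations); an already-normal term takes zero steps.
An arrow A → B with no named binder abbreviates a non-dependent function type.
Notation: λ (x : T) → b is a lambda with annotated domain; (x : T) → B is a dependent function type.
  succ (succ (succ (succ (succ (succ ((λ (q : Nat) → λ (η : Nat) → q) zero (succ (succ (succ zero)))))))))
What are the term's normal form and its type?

normal form:
  succ (succ (succ (succ (succ (succ zero)))))
type:
  Nat


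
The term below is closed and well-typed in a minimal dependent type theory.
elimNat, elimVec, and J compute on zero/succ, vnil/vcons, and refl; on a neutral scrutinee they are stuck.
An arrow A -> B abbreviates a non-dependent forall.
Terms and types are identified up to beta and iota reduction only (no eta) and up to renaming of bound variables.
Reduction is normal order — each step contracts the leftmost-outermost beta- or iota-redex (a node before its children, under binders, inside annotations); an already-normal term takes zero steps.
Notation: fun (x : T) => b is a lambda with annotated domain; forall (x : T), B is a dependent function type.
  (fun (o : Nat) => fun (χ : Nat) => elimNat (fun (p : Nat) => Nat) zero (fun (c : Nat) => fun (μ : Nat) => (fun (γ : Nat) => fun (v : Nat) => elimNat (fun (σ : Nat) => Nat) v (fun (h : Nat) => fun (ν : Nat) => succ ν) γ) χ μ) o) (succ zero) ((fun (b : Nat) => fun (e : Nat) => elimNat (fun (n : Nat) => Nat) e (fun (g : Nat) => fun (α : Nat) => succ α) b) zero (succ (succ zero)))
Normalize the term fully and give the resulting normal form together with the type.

reduced normal form:
  succ (succ zero)
inferred type:
  Nat
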